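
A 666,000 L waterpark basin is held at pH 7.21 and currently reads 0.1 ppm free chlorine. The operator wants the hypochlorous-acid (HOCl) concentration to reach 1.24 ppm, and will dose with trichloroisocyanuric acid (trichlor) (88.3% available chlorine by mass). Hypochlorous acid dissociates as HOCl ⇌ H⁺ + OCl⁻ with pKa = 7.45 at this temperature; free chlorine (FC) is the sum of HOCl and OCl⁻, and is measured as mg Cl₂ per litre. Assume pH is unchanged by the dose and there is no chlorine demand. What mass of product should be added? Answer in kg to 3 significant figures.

[OCl⁻]/[HOCl] = 10^(pH − pKa) = 10^(7.21 − 7.45) = 0.5754; fraction as HOCl = 1/(1 + 0.5754) = 0.6347.
Free chlorine required for 1.24 ppm HOCl: 1.24 / 0.6347 = 1.954 ppm.
FC to add: 1.954 − 0.1 = 1.854 mg/L as Cl₂.
Cl₂ equivalent: 1.854 mg/L × 666,000 L = 1234 g.
Product at 88.3% available Cl: 1234 / 0.883 = 1398 g.

1.40 kg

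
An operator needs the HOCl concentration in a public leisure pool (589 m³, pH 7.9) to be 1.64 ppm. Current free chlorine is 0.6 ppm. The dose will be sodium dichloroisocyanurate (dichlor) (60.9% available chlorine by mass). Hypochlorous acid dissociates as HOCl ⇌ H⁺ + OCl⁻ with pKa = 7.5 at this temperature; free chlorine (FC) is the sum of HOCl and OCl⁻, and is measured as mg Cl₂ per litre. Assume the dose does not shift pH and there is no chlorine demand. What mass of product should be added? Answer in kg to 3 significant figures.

4.99 kg

Volume: 589 m³ = 589,000 L.
[OCl⁻]/[HOCl] = 10^(pH − pKa) = 10^(7.9 − 7.5) = 2.512; fraction as HOCl = 1/(1 + 2.512) = 0.2847.
Free chlorine required for 1.64 ppm HOCl: 1.64 / 0.2847 = 5.759 ppm.
FC to add: 5.759 − 0.6 = 5.159 mg/L as Cl₂.
Cl₂ equivalent: 5.159 mg/L × 589,000 L = 3039 g.
Product at 60.9% available Cl: 3039 / 0.609 = 4990 g.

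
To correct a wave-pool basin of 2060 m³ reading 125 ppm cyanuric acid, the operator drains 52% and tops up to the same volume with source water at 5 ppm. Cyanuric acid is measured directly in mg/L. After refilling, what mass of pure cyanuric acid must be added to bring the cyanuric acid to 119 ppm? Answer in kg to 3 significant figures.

116 kg

Volume: 2060 m³ = 2,060,000 L.
After draining 52% and refilling: 125 × 0.48 + 5 × 0.52 = 62.6 ppm.
Deficit to target: 119 − 62.6 = 56.4 mg/L.
Mass: 56.4 mg/L × 2,060,000 L = 116,200 g cyanuric acid.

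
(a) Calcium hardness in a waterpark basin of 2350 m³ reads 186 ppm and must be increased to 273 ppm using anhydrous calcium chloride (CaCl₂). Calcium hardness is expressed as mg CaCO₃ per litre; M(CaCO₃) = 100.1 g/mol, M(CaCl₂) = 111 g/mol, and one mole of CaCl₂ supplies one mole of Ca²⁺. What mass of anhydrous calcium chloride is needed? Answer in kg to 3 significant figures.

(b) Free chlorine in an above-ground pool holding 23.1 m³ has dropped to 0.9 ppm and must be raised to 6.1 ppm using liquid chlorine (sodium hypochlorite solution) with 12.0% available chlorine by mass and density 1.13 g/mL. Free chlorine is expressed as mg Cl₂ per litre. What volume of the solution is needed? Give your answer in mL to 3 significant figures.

(a) Volume: 2350 m³ = 2,350,000 L.
(a) Hardness to add: (273 − 186) = 87 mg/L as CaCO₃ × 2,350,000 L = 204,400 g as CaCO₃.
(a) Moles of Ca²⁺ (1 mol Ca²⁺ ≡ 1 mol CaCO₃): 204,400 / 100.1 g/mol = 2042 mol.
(a) Mass of CaCl₂: 2042 × 111 = 226,700 g.

(b) Volume: 23.1 m³ = 23,100 L.
(b) Chlorine deficit: 6.1 − 0.9 = 5.2 ppm = 5.2 mg/L as Cl₂.
(b) Cl₂ equivalent needed: 5.2 mg/L × 23,100 L = 120,100 mg = 120.1 g.
(b) Product at 12.0% available chlorine: 120.1 / 0.12 = 1001 g.
(b) Volume at density 1.13 g/mL: 1001 g ÷ 1.13 g/mL = 885.8 mL.

(a) 227 kg; (b) 886 mL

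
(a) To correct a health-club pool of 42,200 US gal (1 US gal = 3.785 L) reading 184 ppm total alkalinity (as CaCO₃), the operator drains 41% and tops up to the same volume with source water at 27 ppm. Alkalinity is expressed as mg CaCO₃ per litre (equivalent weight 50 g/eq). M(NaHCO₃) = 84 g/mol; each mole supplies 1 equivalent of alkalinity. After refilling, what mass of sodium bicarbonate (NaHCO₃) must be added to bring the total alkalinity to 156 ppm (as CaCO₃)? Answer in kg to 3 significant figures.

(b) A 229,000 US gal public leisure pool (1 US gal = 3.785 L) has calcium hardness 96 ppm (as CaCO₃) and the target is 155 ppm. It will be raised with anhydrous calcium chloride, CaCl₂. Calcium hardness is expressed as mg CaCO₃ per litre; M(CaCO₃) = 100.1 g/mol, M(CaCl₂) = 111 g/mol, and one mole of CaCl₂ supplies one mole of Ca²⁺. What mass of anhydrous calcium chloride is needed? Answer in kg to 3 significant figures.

(a) 9.76 kg; (b) 56.7 kg

(a) Volume: 42,200 US gal × 3.785 L/gal = 159,727 L.
(a) After draining 41% and refilling: 184 × 0.59 + 27 × 0.41 = 119.63 ppm.
(a) Deficit to target: 156 − 119.63 = 36.37 mg/L.
(a) As CaCO₃: 36.37 mg/L × 159,727 L = 5809 g; ÷ 50 g/eq ÷ 1 = 116.2 mol NaHCO₃.
(a) Mass: 116.2 × 84 = 9760 g.

(b) Volume: 229,000 US gal × 3.785 L/gal = 866,765 L.
(b) Hardness to add: (155 − 96) = 59 mg/L as CaCO₃ × 866,765 L = 51,140 g as CaCO₃.
(b) Moles of Ca²⁺ (1 mol Ca²⁺ ≡ 1 mol CaCO₃): 51,140 / 100.1 g/mol = 510.9 mol.
(b) Mass of CaCl₂: 510.9 × 111 = 56,710 g.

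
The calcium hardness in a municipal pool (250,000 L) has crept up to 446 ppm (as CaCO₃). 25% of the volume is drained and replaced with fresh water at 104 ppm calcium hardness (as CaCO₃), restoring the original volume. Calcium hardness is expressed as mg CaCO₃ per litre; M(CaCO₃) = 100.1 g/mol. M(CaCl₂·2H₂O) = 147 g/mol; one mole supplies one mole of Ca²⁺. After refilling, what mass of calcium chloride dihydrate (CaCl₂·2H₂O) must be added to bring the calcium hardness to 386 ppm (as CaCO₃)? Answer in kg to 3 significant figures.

9.36 kg

After draining 25% and refilling: 446 × 0.75 + 104 × 0.25 = 360.5 ppm.
Deficit to target: 386 − 360.5 = 25.5 mg/L.
As CaCO₃: 25.5 mg/L × 250,000 L = 6375 g; ÷ 100.1 = 63.69 mol Ca²⁺.
Mass: 63.69 × 147 = 9362 g.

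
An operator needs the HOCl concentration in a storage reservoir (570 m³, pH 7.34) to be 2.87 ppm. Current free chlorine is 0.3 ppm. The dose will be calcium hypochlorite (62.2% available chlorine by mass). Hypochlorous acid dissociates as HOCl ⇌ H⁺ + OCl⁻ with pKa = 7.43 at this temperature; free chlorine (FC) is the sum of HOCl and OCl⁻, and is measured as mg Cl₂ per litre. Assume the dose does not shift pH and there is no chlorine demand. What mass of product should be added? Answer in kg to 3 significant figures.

4.49 kg

Volume: 570 m³ = 570,000 L.
[OCl⁻]/[HOCl] = 10^(pH − pKa) = 10^(7.34 − 7.43) = 0.8128; fraction as HOCl = 1/(1 + 0.8128) = 0.5516.
Free chlorine required for 2.87 ppm HOCl: 2.87 / 0.5516 = 5.203 ppm.
FC to add: 5.203 − 0.3 = 4.903 mg/L as Cl₂.
Cl₂ equivalent: 4.903 mg/L × 570,000 L = 2795 g.
Product at 62.2% available Cl: 2795 / 0.622 = 4493 g.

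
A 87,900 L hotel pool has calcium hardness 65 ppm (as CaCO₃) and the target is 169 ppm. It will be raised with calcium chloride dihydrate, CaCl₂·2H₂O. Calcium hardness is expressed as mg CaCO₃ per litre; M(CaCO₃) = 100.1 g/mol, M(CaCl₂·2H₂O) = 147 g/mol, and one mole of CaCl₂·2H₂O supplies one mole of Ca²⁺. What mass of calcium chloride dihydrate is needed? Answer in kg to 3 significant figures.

Hardness to add: (169 − 65) = 104 mg/L as CaCO₃ × 87,900 L = 9142 g as CaCO₃.
Moles of Ca²⁺ (1 mol Ca²⁺ ≡ 1 mol CaCO₃): 9142 / 100.1 g/mol = 91.32 mol.
Mass of CaCl₂·2H₂O: 91.32 × 147 = 13,420 g.

13.4 kg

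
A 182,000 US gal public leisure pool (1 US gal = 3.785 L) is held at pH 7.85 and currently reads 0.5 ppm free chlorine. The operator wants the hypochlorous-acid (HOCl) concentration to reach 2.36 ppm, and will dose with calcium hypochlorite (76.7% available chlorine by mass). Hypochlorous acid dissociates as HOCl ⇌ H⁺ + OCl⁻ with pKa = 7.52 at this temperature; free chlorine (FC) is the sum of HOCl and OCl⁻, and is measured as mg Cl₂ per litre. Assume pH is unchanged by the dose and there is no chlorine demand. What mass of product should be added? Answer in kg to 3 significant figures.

Volume: 182,000 US gal × 3.785 L/gal = 688,870 L.
[OCl⁻]/[HOCl] = 10^(pH − pKa) = 10^(7.85 − 7.52) = 2.138; fraction as HOCl = 1/(1 + 2.138) = 0.3187.
Free chlorine required for 2.36 ppm HOCl: 2.36 / 0.3187 = 7.406 ppm.
FC to add: 7.406 − 0.5 = 6.906 mg/L as Cl₂.
Cl₂ equivalent: 6.906 mg/L × 688,870 L = 4757 g.
Product at 76.7% available Cl: 4757 / 0.767 = 6202 g.

6.20 kg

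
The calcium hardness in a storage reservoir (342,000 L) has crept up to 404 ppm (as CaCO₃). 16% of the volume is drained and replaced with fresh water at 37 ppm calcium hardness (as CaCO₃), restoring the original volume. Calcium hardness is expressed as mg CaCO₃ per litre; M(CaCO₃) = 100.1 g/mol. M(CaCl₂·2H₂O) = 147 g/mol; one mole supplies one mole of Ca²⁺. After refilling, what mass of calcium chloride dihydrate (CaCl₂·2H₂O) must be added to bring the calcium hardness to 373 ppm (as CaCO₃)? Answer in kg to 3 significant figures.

13.9 kg

After draining 16% and refilling: 404 × 0.84 + 37 × 0.16 = 345.28 ppm.
Deficit to target: 373 − 345.28 = 27.72 mg/L.
As CaCO₃: 27.72 mg/L × 342,000 L = 9480 g; ÷ 100.1 = 94.71 mol Ca²⁺.
Mass: 94.71 × 147 = 13,920 g.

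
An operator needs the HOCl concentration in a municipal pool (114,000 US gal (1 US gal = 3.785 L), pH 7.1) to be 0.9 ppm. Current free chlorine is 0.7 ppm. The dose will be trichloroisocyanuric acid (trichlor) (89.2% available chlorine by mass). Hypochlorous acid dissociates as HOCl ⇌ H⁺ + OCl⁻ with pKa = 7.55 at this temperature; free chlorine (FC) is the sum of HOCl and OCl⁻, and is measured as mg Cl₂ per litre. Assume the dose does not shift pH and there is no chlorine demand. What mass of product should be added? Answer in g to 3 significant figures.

Volume: 114,000 US gal × 3.785 L/gal = 431,490 L.
[OCl⁻]/[HOCl] = 10^(pH − pKa) = 10^(7.1 − 7.55) = 0.3548; fraction as HOCl = 1/(1 + 0.3548) = 0.7381.
Free chlorine required for 0.9 ppm HOCl: 0.9 / 0.7381 = 1.219 ppm.
FC to add: 1.219 − 0.7 = 0.5193 mg/L as Cl₂.
Cl₂ equivalent: 0.5193 mg/L × 431,490 L = 224.1 g.
Product at 89.2% available Cl: 224.1 / 0.892 = 251.2 g.

251 g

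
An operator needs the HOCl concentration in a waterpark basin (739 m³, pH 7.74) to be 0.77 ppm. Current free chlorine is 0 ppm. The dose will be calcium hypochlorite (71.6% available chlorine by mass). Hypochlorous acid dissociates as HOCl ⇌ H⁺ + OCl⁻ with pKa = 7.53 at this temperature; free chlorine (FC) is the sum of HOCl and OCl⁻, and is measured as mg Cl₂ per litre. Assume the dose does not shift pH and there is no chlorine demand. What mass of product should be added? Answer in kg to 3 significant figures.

Volume: 739 m³ = 739,000 L.
[OCl⁻]/[HOCl] = 10^(pH − pKa) = 10^(7.74 − 7.53) = 1.622; fraction as HOCl = 1/(1 + 1.622) = 0.3814.
Free chlorine required for 0.77 ppm HOCl: 0.77 / 0.3814 = 2.019 ppm.
FC to add: 2.019 − 0 = 2.019 mg/L as Cl₂.
Cl₂ equivalent: 2.019 mg/L × 739,000 L = 1492 g.
Product at 71.6% available Cl: 1492 / 0.716 = 2084 g.

2.08 kg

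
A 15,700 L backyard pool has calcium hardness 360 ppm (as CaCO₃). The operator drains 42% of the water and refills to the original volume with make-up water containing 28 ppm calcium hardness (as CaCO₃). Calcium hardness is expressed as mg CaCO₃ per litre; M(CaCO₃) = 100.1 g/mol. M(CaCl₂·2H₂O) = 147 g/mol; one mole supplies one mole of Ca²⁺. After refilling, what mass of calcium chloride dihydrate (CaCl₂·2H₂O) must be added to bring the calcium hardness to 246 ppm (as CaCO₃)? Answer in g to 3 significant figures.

After draining 42% and refilling: 360 × 0.58 + 28 × 0.42 = 220.56 ppm.
Deficit to target: 246 − 220.56 = 25.44 mg/L.
As CaCO₃: 25.44 mg/L × 15,700 L = 399.4 g; ÷ 100.1 = 3.99 mol Ca²⁺.
Mass: 3.99 × 147 = 586.5 g.

587 g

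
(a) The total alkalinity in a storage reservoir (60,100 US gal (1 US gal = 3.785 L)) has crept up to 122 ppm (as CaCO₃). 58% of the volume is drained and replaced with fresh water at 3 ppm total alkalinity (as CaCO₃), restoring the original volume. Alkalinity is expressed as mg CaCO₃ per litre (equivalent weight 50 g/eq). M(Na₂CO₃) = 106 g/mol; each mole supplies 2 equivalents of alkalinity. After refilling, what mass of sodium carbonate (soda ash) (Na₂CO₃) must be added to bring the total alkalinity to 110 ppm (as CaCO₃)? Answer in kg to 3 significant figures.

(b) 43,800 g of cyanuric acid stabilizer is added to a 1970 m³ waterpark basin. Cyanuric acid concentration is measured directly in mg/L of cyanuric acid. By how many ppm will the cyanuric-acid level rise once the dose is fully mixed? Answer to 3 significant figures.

(a) Volume: 60,100 US gal × 3.785 L/gal = 227,478 L.
(a) After draining 58% and refilling: 122 × 0.42 + 3 × 0.58 = 52.98 ppm.
(a) Deficit to target: 110 − 52.98 = 57.02 mg/L.
(a) As CaCO₃: 57.02 mg/L × 227,478 L = 12,970 g; ÷ 50 g/eq ÷ 2 = 129.7 mol Na₂CO₃.
(a) Mass: 129.7 × 106 = 13,750 g.

(b) Volume: 1970 m³ = 1,970,000 L.
(b) Rise: 43,800 g / 1,970,000 L × 1000 = 22.23 mg/L.

(a) 13.7 kg; (b) 22.2 ppm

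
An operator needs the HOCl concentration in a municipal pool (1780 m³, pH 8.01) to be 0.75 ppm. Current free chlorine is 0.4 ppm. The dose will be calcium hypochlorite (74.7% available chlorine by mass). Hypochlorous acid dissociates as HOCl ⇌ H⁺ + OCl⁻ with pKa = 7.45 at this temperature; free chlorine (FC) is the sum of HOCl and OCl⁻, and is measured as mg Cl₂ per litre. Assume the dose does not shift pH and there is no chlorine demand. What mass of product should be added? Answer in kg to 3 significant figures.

7.32 kg

Volume: 1780 m³ = 1,780,000 L.
[OCl⁻]/[HOCl] = 10^(pH − pKa) = 10^(8.01 − 7.45) = 3.631; fraction as HOCl = 1/(1 + 3.631) = 0.2159.
Free chlorine required for 0.75 ppm HOCl: 0.75 / 0.2159 = 3.473 ppm.
FC to add: 3.473 − 0.4 = 3.073 mg/L as Cl₂.
Cl₂ equivalent: 3.073 mg/L × 1,780,000 L = 5470 g.
Product at 74.7% available Cl: 5470 / 0.747 = 7323 g.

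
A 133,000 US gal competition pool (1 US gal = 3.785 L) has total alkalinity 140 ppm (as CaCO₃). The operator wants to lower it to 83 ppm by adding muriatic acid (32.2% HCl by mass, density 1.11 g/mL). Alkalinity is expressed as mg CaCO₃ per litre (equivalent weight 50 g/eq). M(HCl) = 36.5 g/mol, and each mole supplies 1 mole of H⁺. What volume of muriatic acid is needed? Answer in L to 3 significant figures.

Volume: 133,000 US gal × 3.785 L/gal = 503,405 L.
Alkalinity to neutralize: (140 − 83) = 57 mg/L as CaCO₃ × 503,405 L = 28,690 g as CaCO₃.
Equivalents of H⁺ required: 28,690 ÷ 50 g/eq = 573.9 eq = 573.9 mol HCl.
Mass of HCl: 573.9 × 36.5 = 20,950 g.
Mass of 32.2% solution: 20,950 / 0.322 = 65,050 g.
Volume: 65,050 g ÷ 1.11 g/mL = 58,610 mL.

58.6 L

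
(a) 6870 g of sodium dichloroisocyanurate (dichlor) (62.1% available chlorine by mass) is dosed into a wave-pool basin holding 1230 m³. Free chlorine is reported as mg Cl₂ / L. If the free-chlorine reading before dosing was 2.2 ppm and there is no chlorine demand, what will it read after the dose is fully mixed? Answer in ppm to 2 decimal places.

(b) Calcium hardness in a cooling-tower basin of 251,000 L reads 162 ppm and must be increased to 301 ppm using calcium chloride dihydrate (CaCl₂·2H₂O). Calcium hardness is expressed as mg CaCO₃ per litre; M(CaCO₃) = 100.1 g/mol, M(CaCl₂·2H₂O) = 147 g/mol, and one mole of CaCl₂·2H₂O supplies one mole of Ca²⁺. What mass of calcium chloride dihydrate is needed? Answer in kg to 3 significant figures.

(a) Volume: 1230 m³ = 1,230,000 L.
(a) Available chlorine delivered: 6870 g × 0.621 = 4266 g as Cl₂.
(a) Concentration rise: 4266 g / 1,230,000 L = 3.469 mg/L = 3.47 ppm.
(a) Final FC: 2.2 + 3.47 = 5.67 ppm.

(b) Hardness to add: (301 − 162) = 139 mg/L as CaCO₃ × 251,000 L = 34,890 g as CaCO₃.
(b) Moles of Ca²⁺ (1 mol Ca²⁺ ≡ 1 mol CaCO₃): 34,890 / 100.1 g/mol = 348.5 mol.
(b) Mass of CaCl₂·2H₂O: 348.5 × 147 = 51,240 g.

(a) 5.67 ppm; (b) 51.2 kg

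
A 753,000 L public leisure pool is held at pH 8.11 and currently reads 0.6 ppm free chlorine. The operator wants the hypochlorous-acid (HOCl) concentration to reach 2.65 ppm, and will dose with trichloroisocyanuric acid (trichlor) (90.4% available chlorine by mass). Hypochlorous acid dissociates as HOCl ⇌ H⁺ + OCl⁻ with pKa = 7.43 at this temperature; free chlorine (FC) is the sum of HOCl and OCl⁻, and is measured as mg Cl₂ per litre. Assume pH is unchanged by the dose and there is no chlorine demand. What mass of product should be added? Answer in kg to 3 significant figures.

[OCl⁻]/[HOCl] = 10^(pH − pKa) = 10^(8.11 − 7.43) = 4.786; fraction as HOCl = 1/(1 + 4.786) = 0.1728.
Free chlorine required for 2.65 ppm HOCl: 2.65 / 0.1728 = 15.33 ppm.
FC to add: 15.33 − 0.6 = 14.73 mg/L as Cl₂.
Cl₂ equivalent: 14.73 mg/L × 753,000 L = 11,090 g.
Product at 90.4% available Cl: 11,090 / 0.904 = 12,270 g.

12.3 kg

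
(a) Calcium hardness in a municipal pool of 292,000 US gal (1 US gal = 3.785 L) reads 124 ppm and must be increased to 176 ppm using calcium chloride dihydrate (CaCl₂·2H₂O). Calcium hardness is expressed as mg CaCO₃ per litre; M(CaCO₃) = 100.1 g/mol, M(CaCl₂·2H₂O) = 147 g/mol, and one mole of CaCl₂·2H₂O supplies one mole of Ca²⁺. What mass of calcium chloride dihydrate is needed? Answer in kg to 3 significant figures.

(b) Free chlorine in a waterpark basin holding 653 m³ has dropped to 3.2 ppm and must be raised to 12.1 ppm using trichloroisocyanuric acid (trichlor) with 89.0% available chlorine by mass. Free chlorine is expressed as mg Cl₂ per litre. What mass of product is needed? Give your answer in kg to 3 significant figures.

(a) 84.4 kg; (b) 6.53 kg

(a) Volume: 292,000 US gal × 3.785 L/gal = 1,105,220 L.
(a) Hardness to add: (176 − 124) = 52 mg/L as CaCO₃ × 1,105,220 L = 57,470 g as CaCO₃.
(a) Moles of Ca²⁺ (1 mol Ca²⁺ ≡ 1 mol CaCO₃): 57,470 / 100.1 g/mol = 574.1 mol.
(a) Mass of CaCl₂·2H₂O: 574.1 × 147 = 84,400 g.

(b) Volume: 653 m³ = 653,000 L.
(b) Chlorine deficit: 12.1 − 3.2 = 8.9 ppm = 8.9 mg/L as Cl₂.
(b) Cl₂ equivalent needed: 8.9 mg/L × 653,000 L = 5,812,000 mg = 5812 g.
(b) Product at 89.0% available chlorine: 5812 / 0.89 = 6530 g.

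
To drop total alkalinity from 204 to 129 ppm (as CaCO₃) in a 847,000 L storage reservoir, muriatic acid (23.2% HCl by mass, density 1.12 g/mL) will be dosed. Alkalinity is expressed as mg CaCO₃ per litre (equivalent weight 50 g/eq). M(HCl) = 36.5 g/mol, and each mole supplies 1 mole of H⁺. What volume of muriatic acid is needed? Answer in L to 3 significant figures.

178 L

Alkalinity to neutralize: (204 − 129) = 75 mg/L as CaCO₃ × 847,000 L = 63,520 g as CaCO₃.
Equivalents of H⁺ required: 63,520 ÷ 50 g/eq = 1270 eq = 1270 mol HCl.
Mass of HCl: 1270 × 36.5 = 46,370 g.
Mass of 23.2% solution: 46,370 / 0.232 = 199,900 g.
Volume: 199,900 g ÷ 1.12 g/mL = 178,500 mL.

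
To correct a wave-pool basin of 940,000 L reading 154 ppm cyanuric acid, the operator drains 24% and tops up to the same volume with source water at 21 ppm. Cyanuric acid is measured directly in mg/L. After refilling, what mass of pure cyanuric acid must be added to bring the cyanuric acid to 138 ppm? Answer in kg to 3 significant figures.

After draining 24% and refilling: 154 × 0.76 + 21 × 0.24 = 122.08 ppm.
Deficit to target: 138 − 122.08 = 15.92 mg/L.
Mass: 15.92 mg/L × 940,000 L = 14,960 g cyanuric acid.

15.0 kg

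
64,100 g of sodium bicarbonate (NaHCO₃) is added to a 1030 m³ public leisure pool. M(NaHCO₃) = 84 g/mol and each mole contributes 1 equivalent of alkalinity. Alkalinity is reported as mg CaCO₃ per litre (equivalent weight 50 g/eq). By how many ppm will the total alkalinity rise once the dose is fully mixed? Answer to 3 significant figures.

Volume: 1030 m³ = 1,030,000 L.
Moles of NaHCO₃: 64,100 g ÷ 84 g/mol = 763.1 mol → 763.1 eq of alkalinity.
As CaCO₃: 763.1 eq × 50 g/eq = 38,150 g.
Rise: 38,150 g / 1,030,000 L × 1000 = 37.04 mg/L.

37.0 ppm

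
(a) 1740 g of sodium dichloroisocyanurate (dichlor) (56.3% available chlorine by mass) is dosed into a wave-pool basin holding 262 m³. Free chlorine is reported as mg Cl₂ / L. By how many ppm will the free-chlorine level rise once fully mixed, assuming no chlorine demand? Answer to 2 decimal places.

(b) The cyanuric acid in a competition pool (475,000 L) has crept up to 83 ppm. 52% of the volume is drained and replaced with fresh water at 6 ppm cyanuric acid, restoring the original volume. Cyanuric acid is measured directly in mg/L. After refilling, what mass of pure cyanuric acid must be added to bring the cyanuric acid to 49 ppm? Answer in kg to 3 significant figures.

(a) Volume: 262 m³ = 262,000 L.
(a) Available chlorine delivered: 1740 g × 0.563 = 979.6 g as Cl₂.
(a) Concentration rise: 979.6 g / 262,000 L = 3.739 mg/L = 3.74 ppm.

(b) After draining 52% and refilling: 83 × 0.48 + 6 × 0.52 = 42.96 ppm.
(b) Deficit to target: 49 − 42.96 = 6.04 mg/L.
(b) Mass: 6.04 mg/L × 475,000 L = 2869 g cyanuric acid.

(a) 3.74 ppm; (b) 2.87 kg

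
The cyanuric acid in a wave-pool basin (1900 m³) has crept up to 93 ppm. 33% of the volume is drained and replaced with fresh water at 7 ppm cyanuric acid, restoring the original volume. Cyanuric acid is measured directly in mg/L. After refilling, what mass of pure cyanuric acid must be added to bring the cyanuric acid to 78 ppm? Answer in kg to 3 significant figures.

Volume: 1900 m³ = 1,900,000 L.
After draining 33% and refilling: 93 × 0.67 + 7 × 0.33 = 64.62 ppm.
Deficit to target: 78 − 64.62 = 13.38 mg/L.
Mass: 13.38 mg/L × 1,900,000 L = 25,420 g cyanuric acid.

25.4 kg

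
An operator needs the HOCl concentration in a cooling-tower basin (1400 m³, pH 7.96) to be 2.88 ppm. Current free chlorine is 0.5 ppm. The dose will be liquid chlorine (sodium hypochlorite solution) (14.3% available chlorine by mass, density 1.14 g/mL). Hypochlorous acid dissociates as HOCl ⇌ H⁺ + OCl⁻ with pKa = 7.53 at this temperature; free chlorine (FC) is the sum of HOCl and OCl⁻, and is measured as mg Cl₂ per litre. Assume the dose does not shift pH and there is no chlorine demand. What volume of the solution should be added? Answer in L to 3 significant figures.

87.0 L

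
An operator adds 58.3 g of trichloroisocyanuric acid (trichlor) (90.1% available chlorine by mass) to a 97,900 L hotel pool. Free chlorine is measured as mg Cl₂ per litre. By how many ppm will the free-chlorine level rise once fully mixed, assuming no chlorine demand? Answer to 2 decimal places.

0.54 ppm

Available chlorine delivered: 58.3 g × 0.901 = 52.53 g as Cl₂.
Concentration rise: 52.53 g / 97,900 L = 0.5366 mg/L = 0.54 ppm.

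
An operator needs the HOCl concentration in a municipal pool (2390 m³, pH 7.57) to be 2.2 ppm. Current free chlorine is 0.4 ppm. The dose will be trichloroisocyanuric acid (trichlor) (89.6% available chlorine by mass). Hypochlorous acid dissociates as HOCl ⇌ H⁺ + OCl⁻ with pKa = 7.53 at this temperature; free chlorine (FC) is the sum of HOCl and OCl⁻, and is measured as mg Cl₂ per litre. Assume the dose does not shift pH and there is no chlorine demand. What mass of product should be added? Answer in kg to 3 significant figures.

Volume: 2390 m³ = 2,390,000 L.
[OCl⁻]/[HOCl] = 10^(pH − pKa) = 10^(7.57 − 7.53) = 1.096; fraction as HOCl = 1/(1 + 1.096) = 0.477.
Free chlorine required for 2.2 ppm HOCl: 2.2 / 0.477 = 4.612 ppm.
FC to add: 4.612 − 0.4 = 4.212 mg/L as Cl₂.
Cl₂ equivalent: 4.212 mg/L × 2,390,000 L = 10,070 g.
Product at 89.6% available Cl: 10,070 / 0.896 = 11,240 g.

11.2 kg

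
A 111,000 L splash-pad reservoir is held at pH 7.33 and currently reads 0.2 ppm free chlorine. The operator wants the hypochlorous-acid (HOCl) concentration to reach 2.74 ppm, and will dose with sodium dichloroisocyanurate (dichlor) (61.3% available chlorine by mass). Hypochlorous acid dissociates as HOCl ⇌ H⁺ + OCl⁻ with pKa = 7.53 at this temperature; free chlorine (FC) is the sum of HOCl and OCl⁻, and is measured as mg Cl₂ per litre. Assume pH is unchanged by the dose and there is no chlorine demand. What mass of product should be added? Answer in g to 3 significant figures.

773 g

[OCl⁻]/[HOCl] = 10^(pH − pKa) = 10^(7.33 − 7.53) = 0.631; fraction as HOCl = 1/(1 + 0.631) = 0.6131.
Free chlorine required for 2.74 ppm HOCl: 2.74 / 0.6131 = 4.469 ppm.
FC to add: 4.469 − 0.2 = 4.269 mg/L as Cl₂.
Cl₂ equivalent: 4.269 mg/L × 111,000 L = 473.8 g.
Product at 61.3% available Cl: 473.8 / 0.613 = 773 g.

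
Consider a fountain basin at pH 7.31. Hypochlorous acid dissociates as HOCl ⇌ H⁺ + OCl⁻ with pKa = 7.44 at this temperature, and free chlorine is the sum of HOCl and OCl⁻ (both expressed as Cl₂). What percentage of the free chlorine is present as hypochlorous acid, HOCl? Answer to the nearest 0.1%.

[OCl⁻]/[HOCl] = 10^(pH − pKa) = 10^(7.31 − 7.44) = 10^-0.13 = 0.7413.
Fraction as HOCl = 1 / (1 + 0.7413) = 0.5743.

57.4%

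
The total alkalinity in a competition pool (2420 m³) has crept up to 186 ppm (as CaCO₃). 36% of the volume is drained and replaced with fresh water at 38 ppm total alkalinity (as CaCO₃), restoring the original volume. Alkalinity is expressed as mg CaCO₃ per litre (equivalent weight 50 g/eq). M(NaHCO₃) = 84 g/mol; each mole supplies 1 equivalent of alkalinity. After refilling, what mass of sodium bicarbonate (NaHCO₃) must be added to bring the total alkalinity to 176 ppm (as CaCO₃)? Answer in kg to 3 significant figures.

176 kg

Volume: 2420 m³ = 2,420,000 L.
After draining 36% and refilling: 186 × 0.64 + 38 × 0.36 = 132.72 ppm.
Deficit to target: 176 − 132.72 = 43.28 mg/L.
As CaCO₃: 43.28 mg/L × 2,420,000 L = 104,700 g; ÷ 50 g/eq ÷ 1 = 2095 mol NaHCO₃.
Mass: 2095 × 84 = 176,000 g.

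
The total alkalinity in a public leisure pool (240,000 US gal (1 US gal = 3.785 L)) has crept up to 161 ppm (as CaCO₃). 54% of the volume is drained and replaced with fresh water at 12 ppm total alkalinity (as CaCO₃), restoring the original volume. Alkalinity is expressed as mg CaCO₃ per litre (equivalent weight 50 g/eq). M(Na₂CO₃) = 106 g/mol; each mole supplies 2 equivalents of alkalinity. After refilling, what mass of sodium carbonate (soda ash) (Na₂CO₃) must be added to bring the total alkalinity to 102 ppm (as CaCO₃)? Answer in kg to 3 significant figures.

Volume: 240,000 US gal × 3.785 L/gal = 908,400 L.
After draining 54% and refilling: 161 × 0.46 + 12 × 0.54 = 80.54 ppm.
Deficit to target: 102 − 80.54 = 21.46 mg/L.
As CaCO₃: 21.46 mg/L × 908,400 L = 19,490 g; ÷ 50 g/eq ÷ 2 = 194.9 mol Na₂CO₃.
Mass: 194.9 × 106 = 20,660 g.

20.7 kg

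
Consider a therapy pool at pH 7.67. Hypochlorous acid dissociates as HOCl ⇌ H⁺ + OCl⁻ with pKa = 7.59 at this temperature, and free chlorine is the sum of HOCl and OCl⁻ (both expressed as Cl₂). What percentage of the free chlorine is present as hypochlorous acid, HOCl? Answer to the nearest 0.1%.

[OCl⁻]/[HOCl] = 10^(pH − pKa) = 10^(7.67 − 7.59) = 10^0.08 = 1.202.
Fraction as HOCl = 1 / (1 + 1.202) = 0.4541.

45.4%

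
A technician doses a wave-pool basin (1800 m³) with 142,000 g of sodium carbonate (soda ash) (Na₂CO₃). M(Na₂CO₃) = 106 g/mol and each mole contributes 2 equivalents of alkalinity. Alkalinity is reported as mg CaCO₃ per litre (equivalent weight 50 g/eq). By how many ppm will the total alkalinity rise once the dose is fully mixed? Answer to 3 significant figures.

Volume: 1800 m³ = 1,800,000 L.
Moles of Na₂CO₃: 142,000 g ÷ 106 g/mol = 1340 mol → 2679 eq of alkalinity.
As CaCO₃: 2679 eq × 50 g/eq = 134,000 g.
Rise: 134,000 g / 1,800,000 L × 1000 = 74.42 mg/L.

74.4 ppm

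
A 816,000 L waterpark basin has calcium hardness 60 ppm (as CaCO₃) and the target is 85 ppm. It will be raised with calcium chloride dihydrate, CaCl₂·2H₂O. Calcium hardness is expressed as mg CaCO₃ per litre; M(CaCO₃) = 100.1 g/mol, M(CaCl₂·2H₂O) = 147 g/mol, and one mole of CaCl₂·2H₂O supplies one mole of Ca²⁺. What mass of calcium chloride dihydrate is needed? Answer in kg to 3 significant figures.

Hardness to add: (85 − 60) = 25 mg/L as CaCO₃ × 816,000 L = 20,400 g as CaCO₃.
Moles of Ca²⁺ (1 mol Ca²⁺ ≡ 1 mol CaCO₃): 20,400 / 100.1 g/mol = 203.8 mol.
Mass of CaCl₂·2H₂O: 203.8 × 147 = 29,960 g.

30.0 kg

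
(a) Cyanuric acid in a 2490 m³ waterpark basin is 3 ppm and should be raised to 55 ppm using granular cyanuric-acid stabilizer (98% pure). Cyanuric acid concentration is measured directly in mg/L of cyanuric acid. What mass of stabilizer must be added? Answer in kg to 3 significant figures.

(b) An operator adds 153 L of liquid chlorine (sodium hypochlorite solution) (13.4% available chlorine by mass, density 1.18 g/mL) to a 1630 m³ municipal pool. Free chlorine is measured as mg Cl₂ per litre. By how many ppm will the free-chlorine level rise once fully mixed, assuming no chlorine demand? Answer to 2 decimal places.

(a) 132 kg; (b) 14.84 ppm

(a) Volume: 2490 m³ = 2,490,000 L.
(a) CYA to add: (55 − 3) = 52 mg/L × 2,490,000 L = 129,500 g cyanuric acid.
(a) At 98% purity: 129,500 / 0.98 = 132,100 g product.

(b) Volume: 1630 m³ = 1,630,000 L.
(b) Mass of solution: 153 L × 1000 mL/L × 1.18 g/mL = 180,500 g.
(b) Available chlorine delivered: 180,500 g × 0.134 = 24,190 g as Cl₂.
(b) Concentration rise: 24,190 g / 1,630,000 L = 14.84 mg/L = 14.84 ppm.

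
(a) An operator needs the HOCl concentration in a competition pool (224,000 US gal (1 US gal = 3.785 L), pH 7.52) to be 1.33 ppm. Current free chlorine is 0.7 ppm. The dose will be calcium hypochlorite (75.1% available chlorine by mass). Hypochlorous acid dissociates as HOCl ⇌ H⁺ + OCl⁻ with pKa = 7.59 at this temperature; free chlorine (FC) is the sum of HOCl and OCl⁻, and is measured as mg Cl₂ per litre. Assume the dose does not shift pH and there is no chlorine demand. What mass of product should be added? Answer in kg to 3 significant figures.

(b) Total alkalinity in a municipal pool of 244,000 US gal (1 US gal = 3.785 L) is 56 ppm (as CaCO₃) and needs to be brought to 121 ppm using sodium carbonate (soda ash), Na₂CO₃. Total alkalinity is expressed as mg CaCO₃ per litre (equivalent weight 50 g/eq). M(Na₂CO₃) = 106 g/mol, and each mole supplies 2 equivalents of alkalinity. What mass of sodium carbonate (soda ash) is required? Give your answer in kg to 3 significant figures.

(a) 1.99 kg; (b) 63.6 kg

(a) Volume: 224,000 US gal × 3.785 L/gal = 847,840 L.
(a) [OCl⁻]/[HOCl] = 10^(pH − pKa) = 10^(7.52 − 7.59) = 0.8511; fraction as HOCl = 1/(1 + 0.8511) = 0.5402.
(a) Free chlorine required for 1.33 ppm HOCl: 1.33 / 0.5402 = 2.462 ppm.
(a) FC to add: 2.462 − 0.7 = 1.762 mg/L as Cl₂.
(a) Cl₂ equivalent: 1.762 mg/L × 847,840 L = 1494 g.
(a) Product at 75.1% available Cl: 1494 / 0.751 = 1989 g.

(b) Volume: 244,000 US gal × 3.785 L/gal = 923,540 L.
(b) Alkalinity to add: (121 − 56) = 65 mg/L as CaCO₃ × 923,540 L = 60,030 g as CaCO₃.
(b) Equivalents: 60,030 g ÷ 50 g/eq = 1201 eq.
(b) Each mole of Na₂CO₃ supplies 2 eq, so 1201 / 2 = 600.3 mol.
(b) Mass: 600.3 mol × 106 g/mol = 63,630 g.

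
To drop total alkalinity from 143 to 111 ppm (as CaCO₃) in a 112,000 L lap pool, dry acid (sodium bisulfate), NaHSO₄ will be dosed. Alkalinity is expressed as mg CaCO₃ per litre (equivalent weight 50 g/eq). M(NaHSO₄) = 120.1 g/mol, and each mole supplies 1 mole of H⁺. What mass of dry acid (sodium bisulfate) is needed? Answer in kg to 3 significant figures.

8.61 kg

Alkalinity to neutralize: (143 − 111) = 32 mg/L as CaCO₃ × 112,000 L = 3584 g as CaCO₃.
Equivalents of H⁺ required: 3584 ÷ 50 g/eq = 71.68 eq = 71.68 mol NaHSO₄.
Mass of NaHSO₄: 71.68 × 120.1 = 8609 g.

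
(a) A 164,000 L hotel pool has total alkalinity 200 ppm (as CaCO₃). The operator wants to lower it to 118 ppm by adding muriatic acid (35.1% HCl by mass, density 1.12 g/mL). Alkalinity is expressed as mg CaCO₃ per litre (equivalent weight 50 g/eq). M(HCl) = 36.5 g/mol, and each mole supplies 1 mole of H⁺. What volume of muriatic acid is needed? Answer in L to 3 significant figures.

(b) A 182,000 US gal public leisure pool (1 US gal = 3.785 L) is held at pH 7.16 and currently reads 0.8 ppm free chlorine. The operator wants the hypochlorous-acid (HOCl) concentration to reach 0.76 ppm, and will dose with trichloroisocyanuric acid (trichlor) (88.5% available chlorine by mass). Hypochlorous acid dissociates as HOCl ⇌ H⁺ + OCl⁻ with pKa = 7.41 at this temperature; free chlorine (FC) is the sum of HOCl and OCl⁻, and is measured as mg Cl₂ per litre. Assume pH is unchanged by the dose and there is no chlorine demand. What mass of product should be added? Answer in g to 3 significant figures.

(a) Alkalinity to neutralize: (200 − 118) = 82 mg/L as CaCO₃ × 164,000 L = 13,450 g as CaCO₃.
(a) Equivalents of H⁺ required: 13,450 ÷ 50 g/eq = 269 eq = 269 mol HCl.
(a) Mass of HCl: 269 × 36.5 = 9817 g.
(a) Mass of 35.1% solution: 9817 / 0.351 = 27,970 g.
(a) Volume: 27,970 g ÷ 1.12 g/mL = 24,970 mL.

(b) Volume: 182,000 US gal × 3.785 L/gal = 688,870 L.
(b) [OCl⁻]/[HOCl] = 10^(pH − pKa) = 10^(7.16 − 7.41) = 0.5623; fraction as HOCl = 1/(1 + 0.5623) = 0.6401.
(b) Free chlorine required for 0.76 ppm HOCl: 0.76 / 0.6401 = 1.187 ppm.
(b) FC to add: 1.187 − 0.8 = 0.3874 mg/L as Cl₂.
(b) Cl₂ equivalent: 0.3874 mg/L × 688,870 L = 266.9 g.
(b) Product at 88.5% available Cl: 266.9 / 0.885 = 301.5 g.

(a) 25.0 L; (b) 302 g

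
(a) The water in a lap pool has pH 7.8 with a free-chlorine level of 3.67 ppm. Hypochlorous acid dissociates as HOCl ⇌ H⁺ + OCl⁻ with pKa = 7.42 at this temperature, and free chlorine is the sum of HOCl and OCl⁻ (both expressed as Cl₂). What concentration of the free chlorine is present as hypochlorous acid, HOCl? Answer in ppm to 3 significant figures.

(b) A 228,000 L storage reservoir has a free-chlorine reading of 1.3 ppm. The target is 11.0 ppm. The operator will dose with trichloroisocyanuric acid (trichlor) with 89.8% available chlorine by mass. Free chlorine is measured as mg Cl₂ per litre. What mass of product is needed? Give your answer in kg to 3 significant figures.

(a) 1.08 ppm; (b) 2.46 kg

(a) [OCl⁻]/[HOCl] = 10^(pH − pKa) = 10^(7.8 − 7.42) = 10^0.38 = 2.399.
(a) Fraction as HOCl = 1 / (1 + 2.399) = 0.2942.
(a) HOCl = 0.2942 × 3.67 ppm = 1.08 ppm.

(b) Chlorine deficit: 11.0 − 1.3 = 9.7 ppm = 9.7 mg/L as Cl₂.
(b) Cl₂ equivalent needed: 9.7 mg/L × 228,000 L = 2,212,000 mg = 2212 g.
(b) Product at 89.8% available chlorine: 2212 / 0.898 = 2463 g.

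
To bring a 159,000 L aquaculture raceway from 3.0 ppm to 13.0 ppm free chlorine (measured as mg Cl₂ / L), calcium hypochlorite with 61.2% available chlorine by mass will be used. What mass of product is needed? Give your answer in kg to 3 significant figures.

2.60 kg

Chlorine deficit: 13.0 − 3.0 = 10 ppm = 10 mg/L as Cl₂.
Cl₂ equivalent needed: 10 mg/L × 159,000 L = 1,590,000 mg = 1590 g.
Product at 61.2% available chlorine: 1590 / 0.612 = 2598 g.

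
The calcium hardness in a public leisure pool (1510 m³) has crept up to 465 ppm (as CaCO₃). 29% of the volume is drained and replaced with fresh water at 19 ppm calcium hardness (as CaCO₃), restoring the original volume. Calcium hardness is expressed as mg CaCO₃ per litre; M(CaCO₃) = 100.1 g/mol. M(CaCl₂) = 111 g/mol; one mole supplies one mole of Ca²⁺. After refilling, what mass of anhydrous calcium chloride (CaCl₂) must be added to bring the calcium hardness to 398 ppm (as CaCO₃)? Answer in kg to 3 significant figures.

Volume: 1510 m³ = 1,510,000 L.
After draining 29% and refilling: 465 × 0.71 + 19 × 0.29 = 335.66 ppm.
Deficit to target: 398 − 335.66 = 62.34 mg/L.
As CaCO₃: 62.34 mg/L × 1,510,000 L = 94,130 g; ÷ 100.1 = 940.4 mol Ca²⁺.
Mass: 940.4 × 111 = 104,400 g.

104 kg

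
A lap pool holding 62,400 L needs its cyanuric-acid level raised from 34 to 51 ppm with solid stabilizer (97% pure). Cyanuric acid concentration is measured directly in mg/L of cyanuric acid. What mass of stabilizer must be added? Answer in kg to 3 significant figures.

1.09 kg

CYA to add: (51 − 34) = 17 mg/L × 62,400 L = 1061 g cyanuric acid.
At 97% purity: 1061 / 0.97 = 1094 g product.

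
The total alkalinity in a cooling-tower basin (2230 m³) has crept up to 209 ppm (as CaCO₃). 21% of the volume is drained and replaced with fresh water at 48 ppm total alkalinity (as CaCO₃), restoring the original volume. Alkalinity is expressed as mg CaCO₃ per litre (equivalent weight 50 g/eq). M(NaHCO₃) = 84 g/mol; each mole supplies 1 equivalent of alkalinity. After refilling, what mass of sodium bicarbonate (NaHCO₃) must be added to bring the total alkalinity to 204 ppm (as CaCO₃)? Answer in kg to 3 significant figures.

Volume: 2230 m³ = 2,230,000 L.
After draining 21% and refilling: 209 × 0.79 + 48 × 0.21 = 175.19 ppm.
Deficit to target: 204 − 175.19 = 28.81 mg/L.
As CaCO₃: 28.81 mg/L × 2,230,000 L = 64,250 g; ÷ 50 g/eq ÷ 1 = 1285 mol NaHCO₃.
Mass: 1285 × 84 = 107,900 g.

108 kg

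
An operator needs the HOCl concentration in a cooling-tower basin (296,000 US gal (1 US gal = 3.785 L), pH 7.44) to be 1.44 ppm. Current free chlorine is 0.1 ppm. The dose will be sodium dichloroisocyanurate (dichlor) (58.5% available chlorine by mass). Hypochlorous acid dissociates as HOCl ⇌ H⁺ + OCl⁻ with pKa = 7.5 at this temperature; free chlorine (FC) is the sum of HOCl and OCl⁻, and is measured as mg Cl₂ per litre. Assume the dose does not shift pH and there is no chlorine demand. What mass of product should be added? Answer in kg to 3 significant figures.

Volume: 296,000 US gal × 3.785 L/gal = 1,120,360 L.
[OCl⁻]/[HOCl] = 10^(pH − pKa) = 10^(7.44 − 7.5) = 0.871; fraction as HOCl = 1/(1 + 0.871) = 0.5345.
Free chlorine required for 1.44 ppm HOCl: 1.44 / 0.5345 = 2.694 ppm.
FC to add: 2.694 − 0.1 = 2.594 mg/L as Cl₂.
Cl₂ equivalent: 2.594 mg/L × 1,120,360 L = 2906 g.
Product at 58.5% available Cl: 2906 / 0.585 = 4968 g.

4.97 kg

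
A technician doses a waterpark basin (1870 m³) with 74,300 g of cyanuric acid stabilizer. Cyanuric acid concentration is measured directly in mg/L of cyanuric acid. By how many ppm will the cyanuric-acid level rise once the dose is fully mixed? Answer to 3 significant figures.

39.7 ppm

Volume: 1870 m³ = 1,870,000 L.
Rise: 74,300 g / 1,870,000 L × 1000 = 39.73 mg/L.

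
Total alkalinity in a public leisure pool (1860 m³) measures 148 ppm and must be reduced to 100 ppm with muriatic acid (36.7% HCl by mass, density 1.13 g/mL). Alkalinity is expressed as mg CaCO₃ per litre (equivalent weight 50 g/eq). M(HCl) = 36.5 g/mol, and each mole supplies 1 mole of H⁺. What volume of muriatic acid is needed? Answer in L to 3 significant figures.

157 L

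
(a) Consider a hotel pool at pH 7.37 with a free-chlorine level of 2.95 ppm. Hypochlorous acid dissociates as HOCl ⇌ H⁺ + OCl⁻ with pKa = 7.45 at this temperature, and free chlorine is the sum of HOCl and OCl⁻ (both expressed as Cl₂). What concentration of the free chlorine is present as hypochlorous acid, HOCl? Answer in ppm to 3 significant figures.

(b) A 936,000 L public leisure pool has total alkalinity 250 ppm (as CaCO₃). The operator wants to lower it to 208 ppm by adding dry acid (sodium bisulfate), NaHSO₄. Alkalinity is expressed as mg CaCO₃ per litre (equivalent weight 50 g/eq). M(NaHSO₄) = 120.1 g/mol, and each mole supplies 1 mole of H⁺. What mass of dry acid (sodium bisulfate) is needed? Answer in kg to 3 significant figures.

(a) [OCl⁻]/[HOCl] = 10^(pH − pKa) = 10^(7.37 − 7.45) = 10^-0.08 = 0.8318.
(a) Fraction as HOCl = 1 / (1 + 0.8318) = 0.5459.
(a) HOCl = 0.5459 × 2.95 ppm = 1.61 ppm.

(b) Alkalinity to neutralize: (250 − 208) = 42 mg/L as CaCO₃ × 936,000 L = 39,310 g as CaCO₃.
(b) Equivalents of H⁺ required: 39,310 ÷ 50 g/eq = 786.2 eq = 786.2 mol NaHSO₄.
(b) Mass of NaHSO₄: 786.2 × 120.1 = 94,430 g.

(a) 1.61 ppm; (b) 94.4 kg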